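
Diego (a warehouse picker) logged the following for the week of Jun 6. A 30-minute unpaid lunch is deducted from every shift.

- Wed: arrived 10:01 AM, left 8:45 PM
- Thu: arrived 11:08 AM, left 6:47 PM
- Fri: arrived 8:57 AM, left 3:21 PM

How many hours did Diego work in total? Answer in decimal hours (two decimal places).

Wed: 10:01 AM–8:45 PM = 10 h 44 min; less 30 min break → 10 h 14 min
Thu: 11:08 AM–6:47 PM = 7 h 39 min; less 30 min break → 7 h 9 min
Fri: 8:57 AM–3:21 PM = 6 h 24 min; less 30 min break → 5 h 54 min
Total: 10 h 14 min + 7 h 9 min + 5 h 54 min = 23 h 17 min.

23.28 hours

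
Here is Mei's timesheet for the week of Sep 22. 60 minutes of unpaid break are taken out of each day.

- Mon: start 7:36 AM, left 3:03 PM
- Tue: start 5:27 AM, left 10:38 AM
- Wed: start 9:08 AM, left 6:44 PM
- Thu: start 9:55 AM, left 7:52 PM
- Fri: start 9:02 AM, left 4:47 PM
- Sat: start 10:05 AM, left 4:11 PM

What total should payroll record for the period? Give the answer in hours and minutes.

40 h 2 min

Mon: 7:36 AM–3:03 PM = 7 h 27 min; less 60 min break → 6 h 27 min
Tue: 5:27 AM–10:38 AM = 5 h 11 min; less 60 min break → 4 h 11 min
Wed: 9:08 AM–6:44 PM = 9 h 36 min; less 60 min break → 8 h 36 min
Thu: 9:55 AM–7:52 PM = 9 h 57 min; less 60 min break → 8 h 57 min
Fri: 9:02 AM–4:47 PM = 7 h 45 min; less 60 min break → 6 h 45 min
Sat: 10:05 AM–4:11 PM = 6 h 6 min; less 60 min break → 5 h 6 min
Total: 6 h 27 min + 4 h 11 min + 8 h 36 min + 8 h 57 min + 6 h 45 min + 5 h 6 min = 40 h 2 min.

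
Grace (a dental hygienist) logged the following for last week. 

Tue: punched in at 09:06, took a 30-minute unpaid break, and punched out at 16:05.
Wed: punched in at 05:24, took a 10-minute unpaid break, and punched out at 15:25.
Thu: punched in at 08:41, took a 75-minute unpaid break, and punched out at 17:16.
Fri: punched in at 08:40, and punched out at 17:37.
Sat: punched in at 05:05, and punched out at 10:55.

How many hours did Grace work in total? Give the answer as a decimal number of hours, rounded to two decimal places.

Tue: 09:06–16:05 = 6 h 59 min; less 30 min break → 6 h 29 min
Wed: 05:24–15:25 = 10 h 1 min; less 10 min break → 9 h 51 min
Thu: 08:41–17:16 = 8 h 35 min; less 75 min break → 7 h 20 min
Fri: 08:40–17:37 = 8 h 57 min
Sat: 05:05–10:55 = 5 h 50 min
Total: 6 h 29 min + 9 h 51 min + 7 h 20 min + 8 h 57 min + 5 h 50 min = 38 h 27 min.

38.45 hours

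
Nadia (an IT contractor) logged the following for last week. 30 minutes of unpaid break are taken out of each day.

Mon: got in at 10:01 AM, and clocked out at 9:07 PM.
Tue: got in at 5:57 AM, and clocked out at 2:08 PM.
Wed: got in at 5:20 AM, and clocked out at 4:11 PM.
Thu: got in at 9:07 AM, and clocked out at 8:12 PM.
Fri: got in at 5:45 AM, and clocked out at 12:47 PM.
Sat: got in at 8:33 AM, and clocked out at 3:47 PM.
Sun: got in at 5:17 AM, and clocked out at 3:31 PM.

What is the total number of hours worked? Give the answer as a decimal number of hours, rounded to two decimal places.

62.22 hours

Mon: 10:01 AM–9:07 PM = 11 h 6 min; less 30 min break → 10 h 36 min
Tue: 5:57 AM–2:08 PM = 8 h 11 min; less 30 min break → 7 h 41 min
Wed: 5:20 AM–4:11 PM = 10 h 51 min; less 30 min break → 10 h 21 min
Thu: 9:07 AM–8:12 PM = 11 h 5 min; less 30 min break → 10 h 35 min
Fri: 5:45 AM–12:47 PM = 7 h 2 min; less 30 min break → 6 h 32 min
Sat: 8:33 AM–3:47 PM = 7 h 14 min; less 30 min break → 6 h 44 min
Sun: 5:17 AM–3:31 PM = 10 h 14 min; less 30 min break → 9 h 44 min
Total: 10 h 36 min + 7 h 41 min + 10 h 21 min + 10 h 35 min + 6 h 32 min + 6 h 44 min + 9 h 44 min = 62 h 13 min.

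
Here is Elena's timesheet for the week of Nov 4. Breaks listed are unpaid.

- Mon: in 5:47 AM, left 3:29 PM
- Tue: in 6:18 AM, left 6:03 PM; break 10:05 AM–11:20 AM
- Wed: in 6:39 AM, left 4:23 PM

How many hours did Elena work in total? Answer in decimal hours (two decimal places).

29.93 hours

Mon: 5:47 AM–3:29 PM = 9 h 42 min
Tue: 6:18 AM–6:03 PM = 11 h 45 min; less 75 min break → 10 h 30 min
Wed: 6:39 AM–4:23 PM = 9 h 44 min
Total: 9 h 42 min + 10 h 30 min + 9 h 44 min = 29 h 56 min.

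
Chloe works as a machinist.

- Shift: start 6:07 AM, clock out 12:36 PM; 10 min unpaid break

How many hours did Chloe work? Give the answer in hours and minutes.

Shift: 6:07 AM–12:36 PM = 6 h 29 min; less 10 min break → 6 h 19 min

6 h 19 min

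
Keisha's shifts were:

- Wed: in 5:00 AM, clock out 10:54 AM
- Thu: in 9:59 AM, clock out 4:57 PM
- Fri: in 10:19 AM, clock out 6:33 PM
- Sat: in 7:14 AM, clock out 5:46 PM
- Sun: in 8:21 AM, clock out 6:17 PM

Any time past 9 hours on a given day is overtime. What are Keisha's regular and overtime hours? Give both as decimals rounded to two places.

Regular 39.10 hours, overtime 2.47 hours

Wed: 5:00 AM–10:54 AM = 5 h 54 min
Thu: 9:59 AM–4:57 PM = 6 h 58 min
Fri: 10:19 AM–6:33 PM = 8 h 14 min
Sat: 7:14 AM–5:46 PM = 10 h 32 min
Sun: 8:21 AM–6:17 PM = 9 h 56 min
Wed reg 5 h 54 min / OT 0 h 0 min; Thu reg 6 h 58 min / OT 0 h 0 min; Fri reg 8 h 14 min / OT 0 h 0 min; Sat reg 9 h 0 min / OT 1 h 32 min; Sun reg 9 h 0 min / OT 0 h 56 min.
Totals: regular 39 h 6 min, overtime 2 h 28 min.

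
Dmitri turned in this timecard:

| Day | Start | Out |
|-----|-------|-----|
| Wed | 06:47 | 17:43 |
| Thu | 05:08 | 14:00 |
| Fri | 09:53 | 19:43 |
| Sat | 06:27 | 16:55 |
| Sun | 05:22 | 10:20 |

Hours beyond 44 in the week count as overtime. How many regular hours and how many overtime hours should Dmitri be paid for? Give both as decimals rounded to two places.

Wed: 06:47–17:43 = 10 h 56 min
Thu: 05:08–14:00 = 8 h 52 min
Fri: 09:53–19:43 = 9 h 50 min
Sat: 06:27–16:55 = 10 h 28 min
Sun: 05:22–10:20 = 4 h 58 min
Total worked: 45 h 4 min = 45.07 h.
Threshold 44 h → overtime 1 h 4 min, regular 44 h 0 min.

Regular 44.00 hours, overtime 1.07 hours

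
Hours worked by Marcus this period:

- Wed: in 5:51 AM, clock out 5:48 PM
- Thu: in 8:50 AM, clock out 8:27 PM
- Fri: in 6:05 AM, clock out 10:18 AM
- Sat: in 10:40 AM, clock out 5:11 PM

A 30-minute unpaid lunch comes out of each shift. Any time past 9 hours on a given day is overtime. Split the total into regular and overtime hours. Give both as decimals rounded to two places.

Regular 27.73 hours, overtime 4.57 hours

Wed: 5:51 AM–5:48 PM = 11 h 57 min; less 30 min break → 11 h 27 min
Thu: 8:50 AM–8:27 PM = 11 h 37 min; less 30 min break → 11 h 7 min
Fri: 6:05 AM–10:18 AM = 4 h 13 min; less 30 min break → 3 h 43 min
Sat: 10:40 AM–5:11 PM = 6 h 31 min; less 30 min break → 6 h 1 min
Wed reg 9 h 0 min / OT 2 h 27 min; Thu reg 9 h 0 min / OT 2 h 7 min; Fri reg 3 h 43 min / OT 0 h 0 min; Sat reg 6 h 1 min / OT 0 h 0 min.
Totals: regular 27 h 44 min, overtime 4 h 34 min.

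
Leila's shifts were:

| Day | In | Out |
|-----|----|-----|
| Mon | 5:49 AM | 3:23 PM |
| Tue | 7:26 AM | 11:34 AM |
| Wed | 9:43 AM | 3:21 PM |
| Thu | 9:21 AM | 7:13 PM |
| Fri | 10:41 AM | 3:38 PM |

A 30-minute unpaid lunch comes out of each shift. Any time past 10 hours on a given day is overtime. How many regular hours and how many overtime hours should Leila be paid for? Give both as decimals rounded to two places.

Mon: 5:49 AM–3:23 PM = 9 h 34 min; less 30 min break → 9 h 4 min
Tue: 7:26 AM–11:34 AM = 4 h 8 min; less 30 min break → 3 h 38 min
Wed: 9:43 AM–3:21 PM = 5 h 38 min; less 30 min break → 5 h 8 min
Thu: 9:21 AM–7:13 PM = 9 h 52 min; less 30 min break → 9 h 22 min
Fri: 10:41 AM–3:38 PM = 4 h 57 min; less 30 min break → 4 h 27 min
Mon reg 9 h 4 min / OT 0 h 0 min; Tue reg 3 h 38 min / OT 0 h 0 min; Wed reg 5 h 8 min / OT 0 h 0 min; Thu reg 9 h 22 min / OT 0 h 0 min; Fri reg 4 h 27 min / OT 0 h 0 min.
Totals: regular 31 h 39 min, overtime 0 h 0 min.

Regular 31.65 hours, overtime 0.00 hours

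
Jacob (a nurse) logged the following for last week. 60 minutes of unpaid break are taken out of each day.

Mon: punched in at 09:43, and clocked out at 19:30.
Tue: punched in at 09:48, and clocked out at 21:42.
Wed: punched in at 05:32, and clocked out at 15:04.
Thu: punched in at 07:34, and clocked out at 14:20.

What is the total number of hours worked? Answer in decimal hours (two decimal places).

33.98 hours

Mon: 09:43–19:30 = 9 h 47 min; less 60 min break → 8 h 47 min
Tue: 09:48–21:42 = 11 h 54 min; less 60 min break → 10 h 54 min
Wed: 05:32–15:04 = 9 h 32 min; less 60 min break → 8 h 32 min
Thu: 07:34–14:20 = 6 h 46 min; less 60 min break → 5 h 46 min
Total: 8 h 47 min + 10 h 54 min + 8 h 32 min + 5 h 46 min = 33 h 59 min.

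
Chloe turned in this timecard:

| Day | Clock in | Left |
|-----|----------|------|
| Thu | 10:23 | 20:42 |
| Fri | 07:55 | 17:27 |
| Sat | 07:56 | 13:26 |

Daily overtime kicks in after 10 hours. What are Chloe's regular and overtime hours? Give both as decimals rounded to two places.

Regular 25.03 hours, overtime 0.32 hours

Thu: 10:23–20:42 = 10 h 19 min
Fri: 07:55–17:27 = 9 h 32 min
Sat: 07:56–13:26 = 5 h 30 min
Thu reg 10 h 0 min / OT 0 h 19 min; Fri reg 9 h 32 min / OT 0 h 0 min; Sat reg 5 h 30 min / OT 0 h 0 min.
Totals: regular 25 h 2 min, overtime 0 h 19 min.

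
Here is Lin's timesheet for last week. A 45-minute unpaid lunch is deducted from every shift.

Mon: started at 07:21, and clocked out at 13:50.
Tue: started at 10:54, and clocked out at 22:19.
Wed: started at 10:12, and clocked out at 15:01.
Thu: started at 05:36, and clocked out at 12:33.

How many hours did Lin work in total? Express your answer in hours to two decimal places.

26.67 hours

Mon: 07:21–13:50 = 6 h 29 min; less 45 min break → 5 h 44 min
Tue: 10:54–22:19 = 11 h 25 min; less 45 min break → 10 h 40 min
Wed: 10:12–15:01 = 4 h 49 min; less 45 min break → 4 h 4 min
Thu: 05:36–12:33 = 6 h 57 min; less 45 min break → 6 h 12 min
Total: 5 h 44 min + 10 h 40 min + 4 h 4 min + 6 h 12 min = 26 h 40 min.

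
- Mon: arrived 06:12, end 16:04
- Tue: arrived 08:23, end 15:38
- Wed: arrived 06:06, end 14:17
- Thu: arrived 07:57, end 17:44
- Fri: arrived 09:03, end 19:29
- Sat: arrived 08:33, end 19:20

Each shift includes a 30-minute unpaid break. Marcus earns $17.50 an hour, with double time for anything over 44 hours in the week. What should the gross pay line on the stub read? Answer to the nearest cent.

Mon: 06:12–16:04 = 9 h 52 min; less 30 min break → 9 h 22 min
Tue: 08:23–15:38 = 7 h 15 min; less 30 min break → 6 h 45 min
Wed: 06:06–14:17 = 8 h 11 min; less 30 min break → 7 h 41 min
Thu: 07:57–17:44 = 9 h 47 min; less 30 min break → 9 h 17 min
Fri: 09:03–19:29 = 10 h 26 min; less 30 min break → 9 h 56 min
Sat: 08:33–19:20 = 10 h 47 min; less 30 min break → 10 h 17 min
Total worked: 53 h 18 min = 3198 min.
Regular 44 h 0 min = 2640 min at $17.50/h; overtime 9 h 18 min = 558 min at $35.00/h.
Pay = (2640 × $17.50 + 558 × $35.00) ÷ 60 = $1095.50.

$1095.50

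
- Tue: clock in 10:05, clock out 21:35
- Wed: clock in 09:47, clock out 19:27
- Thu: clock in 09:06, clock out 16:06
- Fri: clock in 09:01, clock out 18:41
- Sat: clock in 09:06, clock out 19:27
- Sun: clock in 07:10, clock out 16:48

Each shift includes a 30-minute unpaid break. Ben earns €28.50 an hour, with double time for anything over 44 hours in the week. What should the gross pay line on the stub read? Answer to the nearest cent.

Tue: 10:05–21:35 = 11 h 30 min; less 30 min break → 11 h 0 min
Wed: 09:47–19:27 = 9 h 40 min; less 30 min break → 9 h 10 min
Thu: 09:06–16:06 = 7 h 0 min; less 30 min break → 6 h 30 min
Fri: 09:01–18:41 = 9 h 40 min; less 30 min break → 9 h 10 min
Sat: 09:06–19:27 = 10 h 21 min; less 30 min break → 9 h 51 min
Sun: 07:10–16:48 = 9 h 38 min; less 30 min break → 9 h 8 min
Total worked: 54 h 49 min = 3289 min.
Regular 44 h 0 min = 2640 min at €28.50/h; overtime 10 h 49 min = 649 min at €57.00/h.
Pay = (2640 × €28.50 + 649 × €57.00) ÷ 60 = €1870.55.

€1870.55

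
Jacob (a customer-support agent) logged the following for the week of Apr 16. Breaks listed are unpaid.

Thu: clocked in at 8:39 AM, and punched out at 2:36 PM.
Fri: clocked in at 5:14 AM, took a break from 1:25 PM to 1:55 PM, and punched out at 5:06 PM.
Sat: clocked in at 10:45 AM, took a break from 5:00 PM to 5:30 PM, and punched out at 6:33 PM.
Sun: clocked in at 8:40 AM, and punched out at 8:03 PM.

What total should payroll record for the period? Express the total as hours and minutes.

36 h 0 min

Thu: 8:39 AM–2:36 PM = 5 h 57 min
Fri: 5:14 AM–5:06 PM = 11 h 52 min; less 30 min break → 11 h 22 min
Sat: 10:45 AM–6:33 PM = 7 h 48 min; less 30 min break → 7 h 18 min
Sun: 8:40 AM–8:03 PM = 11 h 23 min
Total: 5 h 57 min + 11 h 22 min + 7 h 18 min + 11 h 23 min = 36 h 0 min.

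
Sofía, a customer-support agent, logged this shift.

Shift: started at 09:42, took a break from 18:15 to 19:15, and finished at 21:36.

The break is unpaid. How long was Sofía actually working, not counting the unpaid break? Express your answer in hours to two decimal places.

10.90 hours

Shift: 09:42–21:36 = 11 h 54 min; less 60 min break → 10 h 54 min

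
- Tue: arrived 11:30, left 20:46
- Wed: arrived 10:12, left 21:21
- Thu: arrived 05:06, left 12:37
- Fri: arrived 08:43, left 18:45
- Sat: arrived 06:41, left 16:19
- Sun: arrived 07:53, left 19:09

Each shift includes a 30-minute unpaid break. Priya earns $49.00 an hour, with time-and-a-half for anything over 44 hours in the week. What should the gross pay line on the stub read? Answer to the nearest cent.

$3028.20

Tue: 11:30–20:46 = 9 h 16 min; less 30 min break → 8 h 46 min
Wed: 10:12–21:21 = 11 h 9 min; less 30 min break → 10 h 39 min
Thu: 05:06–12:37 = 7 h 31 min; less 30 min break → 7 h 1 min
Fri: 08:43–18:45 = 10 h 2 min; less 30 min break → 9 h 32 min
Sat: 06:41–16:19 = 9 h 38 min; less 30 min break → 9 h 8 min
Sun: 07:53–19:09 = 11 h 16 min; less 30 min break → 10 h 46 min
Total worked: 55 h 52 min = 3352 min.
Regular 44 h 0 min = 2640 min at $49.00/h; overtime 11 h 52 min = 712 min at $73.50/h.
Pay = (2640 × $49.00 + 712 × $73.50) ÷ 60 = $3028.20.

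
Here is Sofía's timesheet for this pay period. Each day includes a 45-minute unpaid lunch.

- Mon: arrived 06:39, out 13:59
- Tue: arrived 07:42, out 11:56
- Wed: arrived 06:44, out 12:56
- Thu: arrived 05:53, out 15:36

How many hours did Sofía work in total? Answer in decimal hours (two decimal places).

24.48 hours

Mon: 06:39–13:59 = 7 h 20 min; less 45 min break → 6 h 35 min
Tue: 07:42–11:56 = 4 h 14 min; less 45 min break → 3 h 29 min
Wed: 06:44–12:56 = 6 h 12 min; less 45 min break → 5 h 27 min
Thu: 05:53–15:36 = 9 h 43 min; less 45 min break → 8 h 58 min
Total: 6 h 35 min + 3 h 29 min + 5 h 27 min + 8 h 58 min = 24 h 29 min.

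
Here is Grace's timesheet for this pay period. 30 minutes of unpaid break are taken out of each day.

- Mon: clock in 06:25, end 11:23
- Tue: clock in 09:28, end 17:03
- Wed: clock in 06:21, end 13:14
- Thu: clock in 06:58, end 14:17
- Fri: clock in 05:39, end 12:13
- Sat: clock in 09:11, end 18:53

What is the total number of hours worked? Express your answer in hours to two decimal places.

40.02 hours

Mon: 06:25–11:23 = 4 h 58 min; less 30 min break → 4 h 28 min
Tue: 09:28–17:03 = 7 h 35 min; less 30 min break → 7 h 5 min
Wed: 06:21–13:14 = 6 h 53 min; less 30 min break → 6 h 23 min
Thu: 06:58–14:17 = 7 h 19 min; less 30 min break → 6 h 49 min
Fri: 05:39–12:13 = 6 h 34 min; less 30 min break → 6 h 4 min
Sat: 09:11–18:53 = 9 h 42 min; less 30 min break → 9 h 12 min
Total: 4 h 28 min + 7 h 5 min + 6 h 23 min + 6 h 49 min + 6 h 4 min + 9 h 12 min = 40 h 1 min.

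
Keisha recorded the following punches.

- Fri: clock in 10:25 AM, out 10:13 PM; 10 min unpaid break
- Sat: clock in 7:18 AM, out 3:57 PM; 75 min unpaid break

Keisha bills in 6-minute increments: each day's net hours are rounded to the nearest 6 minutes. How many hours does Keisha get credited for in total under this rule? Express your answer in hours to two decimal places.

Fri: 10:25 AM–10:13 PM = 11 h 48 min − 10 min = 11 h 38 min → rounds to 11 h 36 min
Sat: 7:18 AM–3:57 PM = 8 h 39 min − 75 min = 7 h 24 min → rounds to 7 h 24 min
Total credited: 19 h 0 min.

19.00 hours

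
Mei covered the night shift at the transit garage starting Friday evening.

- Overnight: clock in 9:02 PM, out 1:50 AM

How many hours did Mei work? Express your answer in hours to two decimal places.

4.80 hours

Overnight: 9:02 PM → midnight = 2 h 58 min; midnight → 1:50 AM = 1 h 50 min; span 4 h 48 min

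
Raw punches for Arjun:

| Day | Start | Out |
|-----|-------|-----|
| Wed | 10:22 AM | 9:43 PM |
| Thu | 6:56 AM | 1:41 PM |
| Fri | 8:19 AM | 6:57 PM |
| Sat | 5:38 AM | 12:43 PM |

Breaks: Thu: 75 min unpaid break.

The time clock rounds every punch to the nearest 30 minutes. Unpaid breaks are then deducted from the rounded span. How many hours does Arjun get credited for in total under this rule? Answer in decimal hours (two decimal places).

Wed: in 10:22 AM→10:30 AM, out 9:43 PM→9:30 PM; 11 h 0 min
Thu: in 6:56 AM→7:00 AM, out 1:41 PM→1:30 PM; 6 h 30 min − 75 min = 5 h 15 min
Fri: in 8:19 AM→8:30 AM, out 6:57 PM→7:00 PM; 10 h 30 min
Sat: in 5:38 AM→5:30 AM, out 12:43 PM→12:30 PM; 7 h 0 min
Total credited: 33 h 45 min.

33.75 hours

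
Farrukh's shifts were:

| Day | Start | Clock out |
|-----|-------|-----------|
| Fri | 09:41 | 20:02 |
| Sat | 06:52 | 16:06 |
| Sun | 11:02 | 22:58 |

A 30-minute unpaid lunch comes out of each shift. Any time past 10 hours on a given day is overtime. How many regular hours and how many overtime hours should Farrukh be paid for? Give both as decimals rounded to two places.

Regular 28.58 hours, overtime 1.43 hours

Fri: 09:41–20:02 = 10 h 21 min; less 30 min break → 9 h 51 min
Sat: 06:52–16:06 = 9 h 14 min; less 30 min break → 8 h 44 min
Sun: 11:02–22:58 = 11 h 56 min; less 30 min break → 11 h 26 min
Fri reg 9 h 51 min / OT 0 h 0 min; Sat reg 8 h 44 min / OT 0 h 0 min; Sun reg 10 h 0 min / OT 1 h 26 min.
Totals: regular 28 h 35 min, overtime 1 h 26 min.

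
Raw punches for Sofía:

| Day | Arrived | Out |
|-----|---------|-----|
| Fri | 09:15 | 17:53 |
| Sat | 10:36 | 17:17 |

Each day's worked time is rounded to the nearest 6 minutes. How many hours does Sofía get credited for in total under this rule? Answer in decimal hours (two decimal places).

15.30 hours

Fri: 09:15–17:53 = 8 h 38 min → rounds to 8 h 36 min
Sat: 10:36–17:17 = 6 h 41 min → rounds to 6 h 42 min
Total credited: 15 h 18 min.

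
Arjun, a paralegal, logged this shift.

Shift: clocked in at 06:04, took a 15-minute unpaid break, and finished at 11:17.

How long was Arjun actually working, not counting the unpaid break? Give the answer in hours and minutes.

Shift: 06:04–11:17 = 5 h 13 min; less 15 min break → 4 h 58 min

4 h 58 min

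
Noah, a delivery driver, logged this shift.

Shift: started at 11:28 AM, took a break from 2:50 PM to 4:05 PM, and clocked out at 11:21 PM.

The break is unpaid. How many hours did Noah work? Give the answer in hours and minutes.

Shift: 11:28 AM–11:21 PM = 11 h 53 min; less 75 min break → 10 h 38 min

10 h 38 min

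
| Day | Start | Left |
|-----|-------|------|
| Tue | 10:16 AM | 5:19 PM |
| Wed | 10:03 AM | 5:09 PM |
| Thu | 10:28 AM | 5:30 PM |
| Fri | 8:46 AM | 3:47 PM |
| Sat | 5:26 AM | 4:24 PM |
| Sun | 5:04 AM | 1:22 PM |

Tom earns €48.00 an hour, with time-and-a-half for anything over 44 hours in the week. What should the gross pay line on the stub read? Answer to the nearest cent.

Tue: 10:16 AM–5:19 PM = 7 h 3 min
Wed: 10:03 AM–5:09 PM = 7 h 6 min
Thu: 10:28 AM–5:30 PM = 7 h 2 min
Fri: 8:46 AM–3:47 PM = 7 h 1 min
Sat: 5:26 AM–4:24 PM = 10 h 58 min
Sun: 5:04 AM–1:22 PM = 8 h 18 min
Total worked: 47 h 28 min = 2848 min.
Regular 44 h 0 min = 2640 min at €48.00/h; overtime 3 h 28 min = 208 min at €72.00/h.
Pay = (2640 × €48.00 + 208 × €72.00) ÷ 60 = €2361.60.

€2361.60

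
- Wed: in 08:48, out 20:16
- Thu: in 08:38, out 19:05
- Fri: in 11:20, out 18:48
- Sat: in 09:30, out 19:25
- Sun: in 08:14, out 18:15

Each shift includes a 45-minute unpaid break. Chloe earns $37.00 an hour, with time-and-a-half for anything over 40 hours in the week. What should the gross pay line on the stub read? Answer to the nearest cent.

$1788.95

Wed: 08:48–20:16 = 11 h 28 min; less 45 min break → 10 h 43 min
Thu: 08:38–19:05 = 10 h 27 min; less 45 min break → 9 h 42 min
Fri: 11:20–18:48 = 7 h 28 min; less 45 min break → 6 h 43 min
Sat: 09:30–19:25 = 9 h 55 min; less 45 min break → 9 h 10 min
Sun: 08:14–18:15 = 10 h 1 min; less 45 min break → 9 h 16 min
Total worked: 45 h 34 min = 2734 min.
Regular 40 h 0 min = 2400 min at $37.00/h; overtime 5 h 34 min = 334 min at $55.50/h.
Pay = (2400 × $37.00 + 334 × $55.50) ÷ 60 = $1788.95.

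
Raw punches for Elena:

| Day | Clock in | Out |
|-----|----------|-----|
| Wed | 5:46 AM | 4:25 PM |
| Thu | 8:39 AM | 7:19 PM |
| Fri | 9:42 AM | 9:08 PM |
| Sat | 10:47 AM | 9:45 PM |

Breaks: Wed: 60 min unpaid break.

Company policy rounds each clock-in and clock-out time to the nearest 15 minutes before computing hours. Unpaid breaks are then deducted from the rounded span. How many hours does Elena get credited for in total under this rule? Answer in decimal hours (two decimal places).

Wed: in 5:46 AM→5:45 AM, out 4:25 PM→4:30 PM; 10 h 45 min − 60 min = 9 h 45 min
Thu: in 8:39 AM→8:45 AM, out 7:19 PM→7:15 PM; 10 h 30 min
Fri: in 9:42 AM→9:45 AM, out 9:08 PM→9:15 PM; 11 h 30 min
Sat: in 10:47 AM→10:45 AM, out 9:45 PM→9:45 PM; 11 h 0 min
Total credited: 42 h 45 min.

42.75 hours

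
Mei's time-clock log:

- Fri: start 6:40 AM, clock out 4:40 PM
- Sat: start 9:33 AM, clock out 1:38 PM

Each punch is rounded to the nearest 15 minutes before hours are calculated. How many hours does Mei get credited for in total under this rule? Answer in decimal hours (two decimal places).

Fri: in 6:40 AM→6:45 AM, out 4:40 PM→4:45 PM; 10 h 0 min
Sat: in 9:33 AM→9:30 AM, out 1:38 PM→1:45 PM; 4 h 15 min
Total credited: 14 h 15 min.

14.25 hours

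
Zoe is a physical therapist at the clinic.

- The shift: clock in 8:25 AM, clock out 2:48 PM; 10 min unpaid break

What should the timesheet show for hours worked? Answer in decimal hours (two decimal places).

The shift: 8:25 AM–2:48 PM = 6 h 23 min; less 10 min break → 6 h 13 min

6.22 hours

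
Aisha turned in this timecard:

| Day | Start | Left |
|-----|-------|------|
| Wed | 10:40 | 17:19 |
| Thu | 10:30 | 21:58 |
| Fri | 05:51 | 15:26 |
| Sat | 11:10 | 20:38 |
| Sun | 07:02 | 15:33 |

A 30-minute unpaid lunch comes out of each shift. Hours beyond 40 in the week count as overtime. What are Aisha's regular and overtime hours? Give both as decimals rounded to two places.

Wed: 10:40–17:19 = 6 h 39 min; less 30 min break → 6 h 9 min
Thu: 10:30–21:58 = 11 h 28 min; less 30 min break → 10 h 58 min
Fri: 05:51–15:26 = 9 h 35 min; less 30 min break → 9 h 5 min
Sat: 11:10–20:38 = 9 h 28 min; less 30 min break → 8 h 58 min
Sun: 07:02–15:33 = 8 h 31 min; less 30 min break → 8 h 1 min
Total worked: 43 h 11 min = 43.18 h.
Threshold 40 h → overtime 3 h 11 min, regular 40 h 0 min.

Regular 40.00 hours, overtime 3.18 hours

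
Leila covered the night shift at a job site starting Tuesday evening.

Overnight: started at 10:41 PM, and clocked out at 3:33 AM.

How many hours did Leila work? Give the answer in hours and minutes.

Overnight: 10:41 PM → midnight = 1 h 19 min; midnight → 3:33 AM = 3 h 33 min; span 4 h 52 min

4 h 52 min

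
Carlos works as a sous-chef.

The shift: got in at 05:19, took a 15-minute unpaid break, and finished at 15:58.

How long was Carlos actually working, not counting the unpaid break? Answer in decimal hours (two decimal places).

The shift: 05:19–15:58 = 10 h 39 min; less 15 min break → 10 h 24 min

10.40 hours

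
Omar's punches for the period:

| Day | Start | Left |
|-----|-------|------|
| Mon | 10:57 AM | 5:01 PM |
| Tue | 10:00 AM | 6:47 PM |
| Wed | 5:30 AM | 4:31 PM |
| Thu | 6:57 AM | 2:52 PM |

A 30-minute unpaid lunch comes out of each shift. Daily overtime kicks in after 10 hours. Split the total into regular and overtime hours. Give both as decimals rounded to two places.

Mon: 10:57 AM–5:01 PM = 6 h 4 min; less 30 min break → 5 h 34 min
Tue: 10:00 AM–6:47 PM = 8 h 47 min; less 30 min break → 8 h 17 min
Wed: 5:30 AM–4:31 PM = 11 h 1 min; less 30 min break → 10 h 31 min
Thu: 6:57 AM–2:52 PM = 7 h 55 min; less 30 min break → 7 h 25 min
Mon reg 5 h 34 min / OT 0 h 0 min; Tue reg 8 h 17 min / OT 0 h 0 min; Wed reg 10 h 0 min / OT 0 h 31 min; Thu reg 7 h 25 min / OT 0 h 0 min.
Totals: regular 31 h 16 min, overtime 0 h 31 min.

Regular 31.27 hours, overtime 0.52 hours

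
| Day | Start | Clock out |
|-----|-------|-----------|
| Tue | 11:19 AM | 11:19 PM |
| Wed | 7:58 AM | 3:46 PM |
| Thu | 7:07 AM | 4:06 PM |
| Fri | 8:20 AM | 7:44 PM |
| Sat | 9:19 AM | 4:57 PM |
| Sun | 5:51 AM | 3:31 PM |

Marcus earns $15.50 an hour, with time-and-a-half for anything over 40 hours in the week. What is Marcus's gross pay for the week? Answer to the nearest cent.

$1026.49

Tue: 11:19 AM–11:19 PM = 12 h 0 min
Wed: 7:58 AM–3:46 PM = 7 h 48 min
Thu: 7:07 AM–4:06 PM = 8 h 59 min
Fri: 8:20 AM–7:44 PM = 11 h 24 min
Sat: 9:19 AM–4:57 PM = 7 h 38 min
Sun: 5:51 AM–3:31 PM = 9 h 40 min
Total worked: 57 h 29 min = 3449 min.
Regular 40 h 0 min = 2400 min at $15.50/h; overtime 17 h 29 min = 1049 min at $23.25/h.
Pay = (2400 × $15.50 + 1049 × $23.25) ÷ 60 = $1026.49.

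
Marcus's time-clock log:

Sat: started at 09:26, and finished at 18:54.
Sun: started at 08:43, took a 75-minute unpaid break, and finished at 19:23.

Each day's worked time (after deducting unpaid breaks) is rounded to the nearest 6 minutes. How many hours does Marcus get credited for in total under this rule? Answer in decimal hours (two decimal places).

Sat: 09:26–18:54 = 9 h 28 min → rounds to 9 h 30 min
Sun: 08:43–19:23 = 10 h 40 min − 75 min = 9 h 25 min → rounds to 9 h 24 min
Total credited: 18 h 54 min.

18.90 hours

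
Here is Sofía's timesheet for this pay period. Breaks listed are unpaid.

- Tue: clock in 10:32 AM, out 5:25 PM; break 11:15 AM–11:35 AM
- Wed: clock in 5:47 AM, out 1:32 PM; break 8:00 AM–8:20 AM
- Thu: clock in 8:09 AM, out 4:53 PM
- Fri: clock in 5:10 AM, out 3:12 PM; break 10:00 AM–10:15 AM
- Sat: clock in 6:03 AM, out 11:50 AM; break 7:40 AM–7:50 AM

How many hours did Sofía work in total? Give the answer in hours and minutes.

Tue: 10:32 AM–5:25 PM = 6 h 53 min; less 20 min break → 6 h 33 min
Wed: 5:47 AM–1:32 PM = 7 h 45 min; less 20 min break → 7 h 25 min
Thu: 8:09 AM–4:53 PM = 8 h 44 min
Fri: 5:10 AM–3:12 PM = 10 h 2 min; less 15 min break → 9 h 47 min
Sat: 6:03 AM–11:50 AM = 5 h 47 min; less 10 min break → 5 h 37 min
Total: 6 h 33 min + 7 h 25 min + 8 h 44 min + 9 h 47 min + 5 h 37 min = 38 h 6 min.

38 h 6 min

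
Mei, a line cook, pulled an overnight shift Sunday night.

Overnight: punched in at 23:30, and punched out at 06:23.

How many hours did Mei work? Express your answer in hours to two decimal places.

Overnight: 23:30 → midnight = 0 h 30 min; midnight → 06:23 = 6 h 23 min; span 6 h 53 min

6.88 hours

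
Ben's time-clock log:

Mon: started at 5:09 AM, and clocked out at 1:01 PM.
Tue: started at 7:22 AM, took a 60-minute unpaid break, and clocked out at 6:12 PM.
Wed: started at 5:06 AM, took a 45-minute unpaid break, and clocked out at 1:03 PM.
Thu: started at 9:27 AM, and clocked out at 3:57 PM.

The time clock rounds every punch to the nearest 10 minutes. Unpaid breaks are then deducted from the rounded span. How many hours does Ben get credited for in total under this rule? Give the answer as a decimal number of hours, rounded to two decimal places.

Mon: in 5:09 AM→5:10 AM, out 1:01 PM→1:00 PM; 7 h 50 min
Tue: in 7:22 AM→7:20 AM, out 6:12 PM→6:10 PM; 10 h 50 min − 60 min = 9 h 50 min
Wed: in 5:06 AM→5:10 AM, out 1:03 PM→1:00 PM; 7 h 50 min − 45 min = 7 h 5 min
Thu: in 9:27 AM→9:30 AM, out 3:57 PM→4:00 PM; 6 h 30 min
Total credited: 31 h 15 min.

31.25 hours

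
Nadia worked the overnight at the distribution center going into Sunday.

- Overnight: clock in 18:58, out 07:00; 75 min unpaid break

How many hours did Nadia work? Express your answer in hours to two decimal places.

10.78 hours

Overnight: 18:58 → midnight = 5 h 2 min; midnight → 07:00 = 7 h 0 min; span 12 h 2 min; less 75 min break → 10 h 47 min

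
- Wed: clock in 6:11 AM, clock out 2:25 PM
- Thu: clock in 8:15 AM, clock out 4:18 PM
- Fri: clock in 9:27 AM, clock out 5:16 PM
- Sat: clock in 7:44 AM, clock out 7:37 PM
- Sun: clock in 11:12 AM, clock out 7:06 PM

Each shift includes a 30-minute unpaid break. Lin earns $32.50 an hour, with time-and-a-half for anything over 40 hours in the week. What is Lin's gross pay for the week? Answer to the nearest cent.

$1367.44

Wed: 6:11 AM–2:25 PM = 8 h 14 min; less 30 min break → 7 h 44 min
Thu: 8:15 AM–4:18 PM = 8 h 3 min; less 30 min break → 7 h 33 min
Fri: 9:27 AM–5:16 PM = 7 h 49 min; less 30 min break → 7 h 19 min
Sat: 7:44 AM–7:37 PM = 11 h 53 min; less 30 min break → 11 h 23 min
Sun: 11:12 AM–7:06 PM = 7 h 54 min; less 30 min break → 7 h 24 min
Total worked: 41 h 23 min = 2483 min.
Regular 40 h 0 min = 2400 min at $32.50/h; overtime 1 h 23 min = 83 min at $48.75/h.
Pay = (2400 × $32.50 + 83 × $48.75) ÷ 60 = $1367.44.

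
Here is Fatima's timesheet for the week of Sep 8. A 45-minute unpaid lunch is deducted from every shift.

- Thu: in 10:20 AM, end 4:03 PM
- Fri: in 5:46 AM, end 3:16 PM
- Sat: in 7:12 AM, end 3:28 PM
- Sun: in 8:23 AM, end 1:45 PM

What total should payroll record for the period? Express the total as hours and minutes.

Thu: 10:20 AM–4:03 PM = 5 h 43 min; less 45 min break → 4 h 58 min
Fri: 5:46 AM–3:16 PM = 9 h 30 min; less 45 min break → 8 h 45 min
Sat: 7:12 AM–3:28 PM = 8 h 16 min; less 45 min break → 7 h 31 min
Sun: 8:23 AM–1:45 PM = 5 h 22 min; less 45 min break → 4 h 37 min
Total: 4 h 58 min + 8 h 45 min + 7 h 31 min + 4 h 37 min = 25 h 51 min.

25 h 51 min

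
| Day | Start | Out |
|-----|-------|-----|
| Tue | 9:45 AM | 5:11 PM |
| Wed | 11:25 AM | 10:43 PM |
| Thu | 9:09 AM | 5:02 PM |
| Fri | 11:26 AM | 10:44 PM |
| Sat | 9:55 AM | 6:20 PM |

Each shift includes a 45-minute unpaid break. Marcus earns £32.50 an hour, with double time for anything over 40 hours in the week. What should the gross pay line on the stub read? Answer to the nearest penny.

Tue: 9:45 AM–5:11 PM = 7 h 26 min; less 45 min break → 6 h 41 min
Wed: 11:25 AM–10:43 PM = 11 h 18 min; less 45 min break → 10 h 33 min
Thu: 9:09 AM–5:02 PM = 7 h 53 min; less 45 min break → 7 h 8 min
Fri: 11:26 AM–10:44 PM = 11 h 18 min; less 45 min break → 10 h 33 min
Sat: 9:55 AM–6:20 PM = 8 h 25 min; less 45 min break → 7 h 40 min
Total worked: 42 h 35 min = 2555 min.
Regular 40 h 0 min = 2400 min at £32.50/h; overtime 2 h 35 min = 155 min at £65.00/h.
Pay = (2400 × £32.50 + 155 × £65.00) ÷ 60 = £1467.92.

£1467.92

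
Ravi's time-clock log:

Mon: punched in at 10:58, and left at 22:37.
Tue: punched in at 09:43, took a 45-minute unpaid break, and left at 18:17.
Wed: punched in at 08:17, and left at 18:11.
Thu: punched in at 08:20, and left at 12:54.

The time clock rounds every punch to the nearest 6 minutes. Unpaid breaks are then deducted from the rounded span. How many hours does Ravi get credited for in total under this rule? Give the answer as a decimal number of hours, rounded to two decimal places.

33.95 hours

Mon: in 10:58→11:00, out 22:37→22:36; 11 h 36 min
Tue: in 09:43→09:42, out 18:17→18:18; 8 h 36 min − 45 min = 7 h 51 min
Wed: in 08:17→08:18, out 18:11→18:12; 9 h 54 min
Thu: in 08:20→08:18, out 12:54→12:54; 4 h 36 min
Total credited: 33 h 57 min.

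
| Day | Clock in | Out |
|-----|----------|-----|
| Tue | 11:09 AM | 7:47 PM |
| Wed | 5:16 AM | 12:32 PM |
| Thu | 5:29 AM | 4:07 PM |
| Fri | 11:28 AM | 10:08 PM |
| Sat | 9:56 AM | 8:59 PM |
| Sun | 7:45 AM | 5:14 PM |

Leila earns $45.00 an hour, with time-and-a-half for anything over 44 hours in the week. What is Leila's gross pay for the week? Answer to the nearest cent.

$2907.00

Tue: 11:09 AM–7:47 PM = 8 h 38 min
Wed: 5:16 AM–12:32 PM = 7 h 16 min
Thu: 5:29 AM–4:07 PM = 10 h 38 min
Fri: 11:28 AM–10:08 PM = 10 h 40 min
Sat: 9:56 AM–8:59 PM = 11 h 3 min
Sun: 7:45 AM–5:14 PM = 9 h 29 min
Total worked: 57 h 44 min = 3464 min.
Regular 44 h 0 min = 2640 min at $45.00/h; overtime 13 h 44 min = 824 min at $67.50/h.
Pay = (2640 × $45.00 + 824 × $67.50) ÷ 60 = $2907.00.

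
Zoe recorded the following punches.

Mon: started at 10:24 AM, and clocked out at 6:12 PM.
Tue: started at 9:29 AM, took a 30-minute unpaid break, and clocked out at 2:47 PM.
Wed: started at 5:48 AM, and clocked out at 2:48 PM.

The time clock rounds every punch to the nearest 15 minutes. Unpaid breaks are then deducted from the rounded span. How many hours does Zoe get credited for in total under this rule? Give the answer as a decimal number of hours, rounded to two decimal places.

Mon: in 10:24 AM→10:30 AM, out 6:12 PM→6:15 PM; 7 h 45 min
Tue: in 9:29 AM→9:30 AM, out 2:47 PM→2:45 PM; 5 h 15 min − 30 min = 4 h 45 min
Wed: in 5:48 AM→5:45 AM, out 2:48 PM→2:45 PM; 9 h 0 min
Total credited: 21 h 30 min.

21.50 hours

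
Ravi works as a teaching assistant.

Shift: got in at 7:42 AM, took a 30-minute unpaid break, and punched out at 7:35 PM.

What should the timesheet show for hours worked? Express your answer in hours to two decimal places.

11.38 hours

Shift: 7:42 AM–7:35 PM = 11 h 53 min; less 30 min break → 11 h 23 min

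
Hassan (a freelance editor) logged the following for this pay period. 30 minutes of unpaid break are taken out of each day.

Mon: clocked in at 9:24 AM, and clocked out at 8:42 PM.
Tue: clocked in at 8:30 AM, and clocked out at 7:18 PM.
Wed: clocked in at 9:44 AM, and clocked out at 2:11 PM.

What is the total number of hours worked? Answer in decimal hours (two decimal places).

Mon: 9:24 AM–8:42 PM = 11 h 18 min; less 30 min break → 10 h 48 min
Tue: 8:30 AM–7:18 PM = 10 h 48 min; less 30 min break → 10 h 18 min
Wed: 9:44 AM–2:11 PM = 4 h 27 min; less 30 min break → 3 h 57 min
Total: 10 h 48 min + 10 h 18 min + 3 h 57 min = 25 h 3 min.

25.05 hours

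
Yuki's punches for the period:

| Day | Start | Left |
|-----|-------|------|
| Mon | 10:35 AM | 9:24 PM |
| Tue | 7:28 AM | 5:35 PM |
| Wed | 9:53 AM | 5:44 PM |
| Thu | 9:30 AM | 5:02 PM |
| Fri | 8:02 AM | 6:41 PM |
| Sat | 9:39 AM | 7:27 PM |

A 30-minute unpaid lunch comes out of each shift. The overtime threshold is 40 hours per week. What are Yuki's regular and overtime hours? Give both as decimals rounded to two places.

Regular 40.00 hours, overtime 13.77 hours

Mon: 10:35 AM–9:24 PM = 10 h 49 min; less 30 min break → 10 h 19 min
Tue: 7:28 AM–5:35 PM = 10 h 7 min; less 30 min break → 9 h 37 min
Wed: 9:53 AM–5:44 PM = 7 h 51 min; less 30 min break → 7 h 21 min
Thu: 9:30 AM–5:02 PM = 7 h 32 min; less 30 min break → 7 h 2 min
Fri: 8:02 AM–6:41 PM = 10 h 39 min; less 30 min break → 10 h 9 min
Sat: 9:39 AM–7:27 PM = 9 h 48 min; less 30 min break → 9 h 18 min
Total worked: 53 h 46 min = 53.77 h.
Threshold 40 h → overtime 13 h 46 min, regular 40 h 0 min.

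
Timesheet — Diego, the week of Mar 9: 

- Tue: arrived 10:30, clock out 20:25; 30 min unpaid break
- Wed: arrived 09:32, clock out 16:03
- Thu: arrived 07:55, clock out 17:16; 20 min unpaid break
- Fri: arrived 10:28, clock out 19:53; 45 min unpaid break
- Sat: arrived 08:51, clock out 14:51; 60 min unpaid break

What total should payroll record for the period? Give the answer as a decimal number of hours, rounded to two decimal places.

Tue: 10:30–20:25 = 9 h 55 min; less 30 min break → 9 h 25 min
Wed: 09:32–16:03 = 6 h 31 min
Thu: 07:55–17:16 = 9 h 21 min; less 20 min break → 9 h 1 min
Fri: 10:28–19:53 = 9 h 25 min; less 45 min break → 8 h 40 min
Sat: 08:51–14:51 = 6 h 0 min; less 60 min break → 5 h 0 min
Total: 9 h 25 min + 6 h 31 min + 9 h 1 min + 8 h 40 min + 5 h 0 min = 38 h 37 min.

38.62 hours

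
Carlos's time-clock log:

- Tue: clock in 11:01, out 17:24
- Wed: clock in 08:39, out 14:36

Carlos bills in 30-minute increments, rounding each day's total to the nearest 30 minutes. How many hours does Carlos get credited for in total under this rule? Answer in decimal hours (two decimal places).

12.50 hours

Tue: 11:01–17:24 = 6 h 23 min → rounds to 6 h 30 min
Wed: 08:39–14:36 = 5 h 57 min → rounds to 6 h 0 min
Total credited: 12 h 30 min.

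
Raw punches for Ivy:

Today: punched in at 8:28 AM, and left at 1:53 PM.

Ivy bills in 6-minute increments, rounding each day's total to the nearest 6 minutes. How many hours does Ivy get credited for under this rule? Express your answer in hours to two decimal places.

5.40 hours

Today: 8:28 AM–1:53 PM = 5 h 25 min → rounds to 5 h 24 min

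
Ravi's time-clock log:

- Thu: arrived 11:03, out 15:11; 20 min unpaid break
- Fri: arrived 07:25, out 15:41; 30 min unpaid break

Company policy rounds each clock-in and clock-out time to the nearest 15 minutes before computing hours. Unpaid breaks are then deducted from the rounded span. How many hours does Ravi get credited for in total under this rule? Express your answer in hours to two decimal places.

Thu: in 11:03→11:00, out 15:11→15:15; 4 h 15 min − 20 min = 3 h 55 min
Fri: in 07:25→07:30, out 15:41→15:45; 8 h 15 min − 30 min = 7 h 45 min
Total credited: 11 h 40 min.

11.67 hours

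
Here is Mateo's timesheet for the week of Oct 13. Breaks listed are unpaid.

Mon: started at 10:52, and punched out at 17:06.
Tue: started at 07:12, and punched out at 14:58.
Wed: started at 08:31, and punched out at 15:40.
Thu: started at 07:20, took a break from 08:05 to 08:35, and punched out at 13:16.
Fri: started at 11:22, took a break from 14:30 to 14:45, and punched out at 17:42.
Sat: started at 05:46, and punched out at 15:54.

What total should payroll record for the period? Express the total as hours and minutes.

Mon: 10:52–17:06 = 6 h 14 min
Tue: 07:12–14:58 = 7 h 46 min
Wed: 08:31–15:40 = 7 h 9 min
Thu: 07:20–13:16 = 5 h 56 min; less 30 min break → 5 h 26 min
Fri: 11:22–17:42 = 6 h 20 min; less 15 min break → 6 h 5 min
Sat: 05:46–15:54 = 10 h 8 min
Total: 6 h 14 min + 7 h 46 min + 7 h 9 min + 5 h 26 min + 6 h 5 min + 10 h 8 min = 42 h 48 min.

42 h 48 min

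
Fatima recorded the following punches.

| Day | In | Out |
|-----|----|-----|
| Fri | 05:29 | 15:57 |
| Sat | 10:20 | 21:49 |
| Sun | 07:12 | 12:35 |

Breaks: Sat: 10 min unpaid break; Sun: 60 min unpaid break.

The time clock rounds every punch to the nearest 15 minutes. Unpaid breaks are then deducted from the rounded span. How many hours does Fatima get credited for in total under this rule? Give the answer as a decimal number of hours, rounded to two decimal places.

Fri: in 05:29→05:30, out 15:57→16:00; 10 h 30 min
Sat: in 10:20→10:15, out 21:49→21:45; 11 h 30 min − 10 min = 11 h 20 min
Sun: in 07:12→07:15, out 12:35→12:30; 5 h 15 min − 60 min = 4 h 15 min
Total credited: 26 h 5 min.

26.08 hours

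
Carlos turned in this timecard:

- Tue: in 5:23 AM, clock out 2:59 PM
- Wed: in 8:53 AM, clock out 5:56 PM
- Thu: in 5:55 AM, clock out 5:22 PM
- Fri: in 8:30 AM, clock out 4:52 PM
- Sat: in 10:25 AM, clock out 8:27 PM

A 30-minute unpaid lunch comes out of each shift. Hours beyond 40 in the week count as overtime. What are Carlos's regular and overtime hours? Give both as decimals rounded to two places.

Regular 40.00 hours, overtime 6.00 hours

Tue: 5:23 AM–2:59 PM = 9 h 36 min; less 30 min break → 9 h 6 min
Wed: 8:53 AM–5:56 PM = 9 h 3 min; less 30 min break → 8 h 33 min
Thu: 5:55 AM–5:22 PM = 11 h 27 min; less 30 min break → 10 h 57 min
Fri: 8:30 AM–4:52 PM = 8 h 22 min; less 30 min break → 7 h 52 min
Sat: 10:25 AM–8:27 PM = 10 h 2 min; less 30 min break → 9 h 32 min
Total worked: 46 h 0 min = 46.00 h.
Threshold 40 h → overtime 6 h 0 min, regular 40 h 0 min.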